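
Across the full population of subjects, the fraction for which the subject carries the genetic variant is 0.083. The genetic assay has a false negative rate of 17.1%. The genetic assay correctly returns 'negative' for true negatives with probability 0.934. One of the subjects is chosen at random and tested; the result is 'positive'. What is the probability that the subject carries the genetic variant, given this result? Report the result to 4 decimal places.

P(H | E) ≈ 0.5320

Write H for 'the subject carries the genetic variant'. Prior odds H:¬H = 0.083/0.917 = 0.090513. For the 'positive' outcome, the likelihood ratio is 0.829/0.066 = 12.561.
Posterior odds = 0.090513 × 12.561 = 1.1369, so P(H|E) = 1.1369/(1+1.1369) = 0.5320.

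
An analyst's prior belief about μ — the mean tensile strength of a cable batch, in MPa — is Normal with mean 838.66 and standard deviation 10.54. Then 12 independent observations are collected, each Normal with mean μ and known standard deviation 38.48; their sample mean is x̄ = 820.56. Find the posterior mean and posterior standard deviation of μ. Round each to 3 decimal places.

With known σ, the Normal prior is conjugate. Weight on the data is w = (n/σ²)/(n/σ² + 1/τ₀²) = 0.00810422/(0.00810422+0.00900158) = 0.47377.
Posterior mean = w·x̄ + (1−w)·μ₀ = 0.47377·820.56 + 0.52623·838.66 = 830.085. Posterior variance = 1/(0.00810422+0.00900158) = 58.4597, so SD = 7.646.

Posterior mean ≈ 830.085; posterior SD ≈ 7.646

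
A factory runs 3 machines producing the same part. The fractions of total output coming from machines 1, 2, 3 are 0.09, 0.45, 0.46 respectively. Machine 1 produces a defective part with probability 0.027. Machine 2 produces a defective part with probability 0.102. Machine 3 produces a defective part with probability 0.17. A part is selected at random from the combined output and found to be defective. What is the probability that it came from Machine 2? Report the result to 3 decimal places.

Posterior probability ≈ 0.363

Tabulate prior·likelihood by source: [1] prior 0.09, lik 0.027, product 0.002430; [2] prior 0.45, lik 0.102, product 0.04590; [3] prior 0.46, lik 0.17, product 0.07820.
Normalizing constant = 0.12653; the posterior for Machine 2 is its product over the sum, 0.04590/0.12653 = 0.363.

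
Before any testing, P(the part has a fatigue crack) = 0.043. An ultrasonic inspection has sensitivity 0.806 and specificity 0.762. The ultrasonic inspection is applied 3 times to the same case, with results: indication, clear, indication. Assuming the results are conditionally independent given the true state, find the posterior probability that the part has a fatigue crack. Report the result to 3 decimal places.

Posterior P(H) ≈ 0.116

Let H be the event that the part has a fatigue crack; start with P(H) = 0.043. P('indication'|H) = 0.806, P('indication'|¬H) = 0.238.
Update on result 1 ('indication'): P(H) ← 0.806·0.0430 / (0.806·0.0430 + 0.238·0.9570) = 0.034658/0.26242 = 0.1321.
Update on result 2 ('clear'): P(H) ← 0.194·0.1321 / (0.194·0.1321 + 0.762·0.8679) = 0.025621/0.68698 = 0.0373.
Update on result 3 ('indication'): P(H) ← 0.806·0.0373 / (0.806·0.0373 + 0.238·0.9627) = 0.030060/0.25918 = 0.1160.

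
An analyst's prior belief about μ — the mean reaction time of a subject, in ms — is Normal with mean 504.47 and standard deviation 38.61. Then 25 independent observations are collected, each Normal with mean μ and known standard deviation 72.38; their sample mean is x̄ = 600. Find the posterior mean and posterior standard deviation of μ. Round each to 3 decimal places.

Posterior mean ≈ 588.226; posterior SD ≈ 13.555

With known σ, the Normal prior is conjugate. Weight on the data is w = (n/σ²)/(n/σ² + 1/τ₀²) = 0.00477203/(0.00477203+0.00067081) = 0.87675.
Posterior mean = w·x̄ + (1−w)·μ₀ = 0.87675·600 + 0.12325·504.47 = 588.226. Posterior variance = 1/(0.00477203+0.00067081) = 183.728, so SD = 13.555.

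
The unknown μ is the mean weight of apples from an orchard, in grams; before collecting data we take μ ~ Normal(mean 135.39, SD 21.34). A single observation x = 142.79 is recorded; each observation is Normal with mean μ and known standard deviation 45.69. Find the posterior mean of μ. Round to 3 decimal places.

Prior precision 1/τ₀² = 1/21.34² = 0.00219589; data precision n/σ² = 1/45.69² = 0.00047902.
Posterior precision = 0.00219589 + 0.00047902 = 0.00267492.
Posterior mean = (0.00219589·135.39 + 0.00047902·142.79) / 0.00267492 = 136.715.

Posterior mean ≈ 136.715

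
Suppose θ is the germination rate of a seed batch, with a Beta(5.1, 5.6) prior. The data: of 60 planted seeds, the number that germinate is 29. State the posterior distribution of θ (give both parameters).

Posterior: Beta(34.1, 36.6)

The binomial likelihood is conjugate to the Beta prior: with 29 successes and 31 failures, the posterior is Beta(5.1+29, 5.6+31) = Beta(34.1, 36.6).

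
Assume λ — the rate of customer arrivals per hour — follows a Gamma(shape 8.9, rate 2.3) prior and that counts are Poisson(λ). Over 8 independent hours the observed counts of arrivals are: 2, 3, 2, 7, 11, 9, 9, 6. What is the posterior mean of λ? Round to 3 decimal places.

Posterior mean ≈ 5.621

The Poisson likelihood adds the total count to the shape and the number of exposure periods to the rate. Here ∑xᵢ = 49 and n = 8, so shape 8.9→57.9 and rate 2.3→10.3.
E[λ | data] = 57.9/10.3 = 5.621.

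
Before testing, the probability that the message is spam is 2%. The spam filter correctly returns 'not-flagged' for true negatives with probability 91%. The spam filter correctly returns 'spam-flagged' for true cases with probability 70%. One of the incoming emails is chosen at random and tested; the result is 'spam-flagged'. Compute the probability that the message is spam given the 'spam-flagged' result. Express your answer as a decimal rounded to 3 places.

P(H | E) ≈ 0.137

Write H for 'the message is spam'. Prior odds H:¬H = 0.02/0.98 = 0.020408. For the 'spam-flagged' outcome, the likelihood ratio is 0.7/0.09 = 7.7778.
Posterior odds = 0.020408 × 7.7778 = 0.15873, so P(H|E) = 0.15873/(1+0.15873) = 0.137.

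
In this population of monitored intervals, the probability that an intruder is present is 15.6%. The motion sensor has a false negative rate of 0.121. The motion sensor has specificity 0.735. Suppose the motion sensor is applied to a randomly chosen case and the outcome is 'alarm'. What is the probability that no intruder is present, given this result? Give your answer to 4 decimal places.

Write H for 'an intruder is present'. Prior odds H:¬H = 0.156/0.844 = 0.18483. For the 'alarm' outcome, the likelihood ratio is 0.879/0.265 = 3.3170.
Posterior odds = 0.18483 × 3.3170 = 0.61309, so P(H|E) = 0.61309/(1+0.61309) = 0.3801. Then P(¬H|E) = 1 − 0.3801 = 0.6199.

P(¬H | E) ≈ 0.6199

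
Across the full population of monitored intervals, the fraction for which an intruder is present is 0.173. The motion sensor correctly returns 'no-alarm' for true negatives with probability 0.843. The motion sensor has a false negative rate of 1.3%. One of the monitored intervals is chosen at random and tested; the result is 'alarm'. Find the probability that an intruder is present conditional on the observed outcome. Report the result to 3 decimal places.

Let H be the event that an intruder is present. P(H) = 0.173, so P(¬H) = 0.827. With E the 'alarm' result, P(E|H) = 0.987 and P(E|¬H) = 0.157.
P(E) = 0.987·0.173 + 0.157·0.827 = 0.17075 + 0.12984 = 0.30059.
By Bayes' theorem, P(H|E) = 0.17075 / 0.30059 = 0.568.

P(H | E) ≈ 0.568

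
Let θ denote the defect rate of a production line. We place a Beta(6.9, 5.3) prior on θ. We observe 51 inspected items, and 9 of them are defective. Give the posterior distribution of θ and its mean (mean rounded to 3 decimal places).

Posterior: Beta(15.9, 47.3); mean ≈ 0.252

Observing 9 successes and 42 failures updates Beta(6.9, 5.3) by adding the success and failure counts to the two shape parameters: α = 6.9+9 = 15.9, β = 5.3+42 = 47.3.
E[θ | data] = 15.9/(15.9+47.3) = 0.252.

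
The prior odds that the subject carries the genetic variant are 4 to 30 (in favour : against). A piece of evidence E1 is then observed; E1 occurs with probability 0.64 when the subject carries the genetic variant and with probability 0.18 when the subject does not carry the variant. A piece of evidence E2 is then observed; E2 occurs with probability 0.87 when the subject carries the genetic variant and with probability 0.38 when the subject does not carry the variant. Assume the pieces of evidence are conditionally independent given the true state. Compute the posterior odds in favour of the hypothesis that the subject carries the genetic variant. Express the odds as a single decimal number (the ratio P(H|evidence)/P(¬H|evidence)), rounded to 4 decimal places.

Prior odds = 4/30 = 0.13333. In log-odds, ln(0.13333) = -2.0149.
Add log likelihood ratios: ln(3.5556) + ln(2.2895) = 2.0968.
Posterior log-odds = 0.081930, so posterior odds = exp(0.081930) = 1.0854.

Posterior odds ≈ 1.0854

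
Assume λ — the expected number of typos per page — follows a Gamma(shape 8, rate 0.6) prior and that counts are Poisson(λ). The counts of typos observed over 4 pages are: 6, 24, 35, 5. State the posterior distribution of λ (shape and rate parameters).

Posterior: Gamma(shape=78, rate=4.6)

The Poisson likelihood adds the total count to the shape and the number of exposure periods to the rate. Here ∑xᵢ = 70 and n = 4, so shape 8→78 and rate 0.6→4.6.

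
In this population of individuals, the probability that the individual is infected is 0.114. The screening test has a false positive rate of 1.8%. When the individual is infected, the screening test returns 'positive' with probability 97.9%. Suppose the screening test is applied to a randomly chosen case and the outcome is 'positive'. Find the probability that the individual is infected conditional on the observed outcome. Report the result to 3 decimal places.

P(H | E) ≈ 0.875

Let H be the event that the individual is infected. P(H) = 0.114, so P(¬H) = 0.886. With E the 'positive' result, P(E|H) = 0.979 and P(E|¬H) = 0.018.
P(E) = 0.979·0.114 + 0.018·0.886 = 0.11161 + 0.015948 = 0.12755.
By Bayes' theorem, P(H|E) = 0.11161 / 0.12755 = 0.875.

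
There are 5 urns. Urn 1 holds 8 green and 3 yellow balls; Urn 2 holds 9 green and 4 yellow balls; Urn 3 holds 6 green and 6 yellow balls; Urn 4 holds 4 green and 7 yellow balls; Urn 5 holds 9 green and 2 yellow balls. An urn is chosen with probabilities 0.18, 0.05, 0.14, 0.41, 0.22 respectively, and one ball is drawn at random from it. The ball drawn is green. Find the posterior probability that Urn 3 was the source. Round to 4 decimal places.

Tabulate prior·likelihood by source: [1] prior 0.18, lik 0.7273, product 0.1309; [2] prior 0.05, lik 0.6923, product 0.03462; [3] prior 0.14, lik 0.5, product 0.07000; [4] prior 0.41, lik 0.3636, product 0.1491; [5] prior 0.22, lik 0.8182, product 0.1800.
Normalizing constant = 0.56462; the posterior for Urn 3 is its product over the sum, 0.07000/0.56462 = 0.1240.

Posterior probability ≈ 0.1240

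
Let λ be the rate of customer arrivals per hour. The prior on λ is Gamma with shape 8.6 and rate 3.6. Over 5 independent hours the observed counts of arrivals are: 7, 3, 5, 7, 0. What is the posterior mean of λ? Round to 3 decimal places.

The Poisson likelihood adds the total count to the shape and the number of exposure periods to the rate. Here ∑xᵢ = 22 and n = 5, so shape 8.6→30.6 and rate 3.6→8.6.
E[λ | data] = 30.6/8.6 = 3.558.

Posterior mean ≈ 3.558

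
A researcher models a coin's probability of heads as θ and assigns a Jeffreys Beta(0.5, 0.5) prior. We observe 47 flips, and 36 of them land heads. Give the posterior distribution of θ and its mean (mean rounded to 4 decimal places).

Observing 36 successes and 11 failures updates Beta(0.5, 0.5) by adding the success and failure counts to the two shape parameters: α = 0.5+36 = 36.5, β = 0.5+11 = 11.5.
E[θ | data] = 36.5/(36.5+11.5) = 0.7604.

Posterior: Beta(36.5, 11.5); mean ≈ 0.7604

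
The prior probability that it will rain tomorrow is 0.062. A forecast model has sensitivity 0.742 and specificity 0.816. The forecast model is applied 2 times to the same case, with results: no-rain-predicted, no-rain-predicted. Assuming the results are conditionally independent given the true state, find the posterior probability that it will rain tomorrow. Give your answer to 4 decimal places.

Let H be the event that it will rain tomorrow; start with P(H) = 0.062. P('rain-predicted'|H) = 0.742, P('rain-predicted'|¬H) = 0.184.
Update on result 1 ('no-rain-predicted'): P(H) ← 0.258·0.0620 / (0.258·0.0620 + 0.816·0.9380) = 0.015996/0.78140 = 0.0205.
Update on result 2 ('no-rain-predicted'): P(H) ← 0.258·0.0205 / (0.258·0.0205 + 0.816·0.9795) = 0.0052815/0.80458 = 0.0066.

Posterior P(H) ≈ 0.0066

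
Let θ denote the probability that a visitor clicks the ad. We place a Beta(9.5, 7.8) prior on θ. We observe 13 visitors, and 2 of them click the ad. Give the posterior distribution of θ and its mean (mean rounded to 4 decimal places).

The binomial likelihood is conjugate to the Beta prior: with 2 successes and 11 failures, the posterior is Beta(9.5+2, 7.8+11) = Beta(11.5, 18.8).
E[θ | data] = 11.5/(11.5+18.8) = 0.3795.

Posterior: Beta(11.5, 18.8); mean ≈ 0.3795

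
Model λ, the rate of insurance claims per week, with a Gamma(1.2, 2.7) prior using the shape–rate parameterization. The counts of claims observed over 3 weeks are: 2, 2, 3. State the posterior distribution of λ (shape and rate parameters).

Total count ∑xᵢ = 7 over n = 3 weeks.
Gamma is conjugate to the Poisson likelihood: posterior is Gamma(shape = 1.2+7 = 8.2, rate = 2.7+3 = 5.7).

Posterior: Gamma(shape=8.2, rate=5.7)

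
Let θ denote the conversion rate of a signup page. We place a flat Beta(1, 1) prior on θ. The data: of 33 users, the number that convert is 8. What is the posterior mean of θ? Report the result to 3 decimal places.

The binomial likelihood is conjugate to the Beta prior: with 8 successes and 25 failures, the posterior is Beta(1+8, 1+25) = Beta(9, 26).
E[θ | data] = 9/(9+26) = 0.257.

Posterior mean ≈ 0.257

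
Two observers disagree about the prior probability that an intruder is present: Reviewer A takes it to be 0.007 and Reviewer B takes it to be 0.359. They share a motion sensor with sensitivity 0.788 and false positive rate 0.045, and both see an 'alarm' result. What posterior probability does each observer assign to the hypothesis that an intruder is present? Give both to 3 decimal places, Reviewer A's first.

P('+'|H) = 0.788, P('+'|¬H) = 0.045.
Reviewer A: numerator 0.788·0.007 = 0.0055160; evidence = 0.0055160+0.045·0.993 = 0.050201; posterior = 0.110.
Reviewer B: numerator 0.788·0.359 = 0.28289; evidence = 0.28289+0.045·0.641 = 0.31174; posterior = 0.907.

Reviewer A: 0.110; Reviewer B: 0.907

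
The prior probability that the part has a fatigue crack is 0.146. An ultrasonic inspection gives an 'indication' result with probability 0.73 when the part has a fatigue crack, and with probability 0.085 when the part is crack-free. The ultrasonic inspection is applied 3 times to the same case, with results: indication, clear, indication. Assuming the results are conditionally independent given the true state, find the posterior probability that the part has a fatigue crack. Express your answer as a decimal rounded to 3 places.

Posterior P(H) ≈ 0.788

With H the event that the part has a fatigue crack, the joint likelihood of the observed sequence is P(data|H) = 0.73·0.27·0.73 = 0.14388 and P(data|¬H) = 0.085·0.915·0.085 = 0.0066109.
Bayes: P(H|data) = 0.146·0.14388 / (0.146·0.14388 + 0.854·0.0066109) = 0.021007/0.026653 = 0.7882.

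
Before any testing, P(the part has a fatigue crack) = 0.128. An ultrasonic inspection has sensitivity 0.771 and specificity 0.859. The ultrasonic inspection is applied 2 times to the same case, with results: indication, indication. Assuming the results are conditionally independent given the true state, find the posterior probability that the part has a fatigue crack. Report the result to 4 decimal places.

Posterior P(H) ≈ 0.8144

Let H be the event that the part has a fatigue crack; start with P(H) = 0.128. P('indication'|H) = 0.771, P('indication'|¬H) = 0.141.
Update on result 1 ('indication'): P(H) ← 0.771·0.1280 / (0.771·0.1280 + 0.141·0.8720) = 0.098688/0.22164 = 0.4453.
Update on result 2 ('indication'): P(H) ← 0.771·0.4453 / (0.771·0.4453 + 0.141·0.5547) = 0.34330/0.42152 = 0.8144.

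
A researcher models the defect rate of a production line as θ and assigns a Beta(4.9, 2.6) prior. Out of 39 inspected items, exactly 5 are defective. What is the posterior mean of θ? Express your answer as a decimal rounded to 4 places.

Posterior mean ≈ 0.2129

Observing 5 successes and 34 failures updates Beta(4.9, 2.6) by adding the success and failure counts to the two shape parameters: α = 4.9+5 = 9.9, β = 2.6+34 = 36.6.
Posterior mean = α/(α+β) = 9.9/46.5 = 0.2129.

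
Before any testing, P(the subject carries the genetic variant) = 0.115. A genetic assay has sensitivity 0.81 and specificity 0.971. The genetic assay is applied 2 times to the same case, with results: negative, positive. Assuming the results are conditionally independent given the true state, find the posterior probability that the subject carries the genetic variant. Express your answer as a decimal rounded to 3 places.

Posterior P(H) ≈ 0.415

Let H be the event that the subject carries the genetic variant; start with P(H) = 0.115. P('positive'|H) = 0.81, P('positive'|¬H) = 0.029.
Update on result 1 ('negative'): P(H) ← 0.19·0.1150 / (0.19·0.1150 + 0.971·0.8850) = 0.021850/0.88118 = 0.0248.
Update on result 2 ('positive'): P(H) ← 0.81·0.0248 / (0.81·0.0248 + 0.029·0.9752) = 0.020085/0.048366 = 0.4153.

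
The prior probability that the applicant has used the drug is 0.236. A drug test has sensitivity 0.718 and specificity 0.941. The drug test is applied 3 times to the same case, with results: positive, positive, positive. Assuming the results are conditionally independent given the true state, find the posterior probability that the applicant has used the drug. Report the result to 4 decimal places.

Posterior P(H) ≈ 0.9982

Let H be the event that the applicant has used the drug; start with P(H) = 0.236. P('positive'|H) = 0.718, P('positive'|¬H) = 0.059.
Update on result 1 ('positive'): P(H) ← 0.718·0.2360 / (0.718·0.2360 + 0.059·0.7640) = 0.16945/0.21452 = 0.7899.
Update on result 2 ('positive'): P(H) ← 0.718·0.7899 / (0.718·0.7899 + 0.059·0.2101) = 0.56713/0.57953 = 0.9786.
Update on result 3 ('positive'): P(H) ← 0.718·0.9786 / (0.718·0.9786 + 0.059·0.0214) = 0.70264/0.70390 = 0.9982.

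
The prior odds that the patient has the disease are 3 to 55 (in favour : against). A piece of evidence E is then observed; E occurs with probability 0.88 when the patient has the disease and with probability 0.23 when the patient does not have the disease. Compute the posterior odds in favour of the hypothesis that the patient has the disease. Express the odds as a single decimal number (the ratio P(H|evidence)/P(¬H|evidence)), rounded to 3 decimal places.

Prior odds = 3/55 = 0.054545. In log-odds, ln(0.054545) = -2.9087.
Add log likelihood ratio: ln(3.8261) = 1.3418.
Posterior log-odds = -1.5669, so posterior odds = exp(-1.5669) = 0.20870.

Posterior odds ≈ 0.209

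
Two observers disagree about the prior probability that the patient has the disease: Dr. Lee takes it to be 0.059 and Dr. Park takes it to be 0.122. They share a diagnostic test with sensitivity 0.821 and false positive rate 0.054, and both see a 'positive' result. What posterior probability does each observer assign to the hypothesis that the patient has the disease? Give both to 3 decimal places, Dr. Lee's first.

The likelihood ratio for a 'positive' result is 0.821/0.054 = 15.204.
Dr. Lee: prior odds 0.059/0.941 = 0.062699; posterior odds 0.95326; posterior probability 0.488.
Dr. Park: prior odds 0.122/0.878 = 0.13895; posterior odds 2.1126; posterior probability 0.679.

Dr. Lee: 0.488; Dr. Park: 0.679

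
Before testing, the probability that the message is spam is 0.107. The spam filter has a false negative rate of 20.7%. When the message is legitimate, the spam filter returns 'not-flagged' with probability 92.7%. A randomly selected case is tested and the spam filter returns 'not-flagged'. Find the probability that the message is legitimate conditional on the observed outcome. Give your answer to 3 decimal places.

Write H for 'the message is spam'. Prior odds H:¬H = 0.107/0.893 = 0.11982. For the 'not-flagged' outcome, the likelihood ratio is 0.207/0.927 = 0.22330.
Posterior odds = 0.11982 × 0.22330 = 0.026756, so P(H|E) = 0.026756/(1+0.026756) = 0.026. Then P(¬H|E) = 1 − 0.026 = 0.974.

P(¬H | E) ≈ 0.974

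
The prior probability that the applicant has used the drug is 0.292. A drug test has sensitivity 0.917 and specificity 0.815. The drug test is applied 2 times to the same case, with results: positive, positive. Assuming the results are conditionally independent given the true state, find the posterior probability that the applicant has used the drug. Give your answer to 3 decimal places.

Let H be the event that the applicant has used the drug; start with P(H) = 0.292. P('positive'|H) = 0.917, P('positive'|¬H) = 0.185.
Update on result 1 ('positive'): P(H) ← 0.917·0.2920 / (0.917·0.2920 + 0.185·0.7080) = 0.26776/0.39874 = 0.6715.
Update on result 2 ('positive'): P(H) ← 0.917·0.6715 / (0.917·0.6715 + 0.185·0.3285) = 0.61578/0.67655 = 0.9102.

Posterior P(H) ≈ 0.910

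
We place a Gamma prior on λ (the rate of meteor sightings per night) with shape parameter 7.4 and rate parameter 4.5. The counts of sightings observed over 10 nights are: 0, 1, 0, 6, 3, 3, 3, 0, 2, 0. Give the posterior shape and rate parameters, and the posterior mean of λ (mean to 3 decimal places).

Posterior: Gamma(shape=25.4, rate=14.5); mean ≈ 1.752

The Poisson likelihood adds the total count to the shape and the number of exposure periods to the rate. Here ∑xᵢ = 18 and n = 10, so shape 7.4→25.4 and rate 4.5→14.5.
E[λ | data] = 25.4/14.5 = 1.752.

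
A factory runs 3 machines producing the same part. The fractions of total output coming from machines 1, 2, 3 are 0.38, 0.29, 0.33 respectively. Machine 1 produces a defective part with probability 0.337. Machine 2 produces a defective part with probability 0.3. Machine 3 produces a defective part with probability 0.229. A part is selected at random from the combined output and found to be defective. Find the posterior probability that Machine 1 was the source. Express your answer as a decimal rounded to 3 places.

Tabulate prior·likelihood by source: [1] prior 0.38, lik 0.337, product 0.1281; [2] prior 0.29, lik 0.3, product 0.08700; [3] prior 0.33, lik 0.229, product 0.07557.
Normalizing constant = 0.29063; the posterior for Machine 1 is its product over the sum, 0.1281/0.29063 = 0.441.

Posterior probability ≈ 0.441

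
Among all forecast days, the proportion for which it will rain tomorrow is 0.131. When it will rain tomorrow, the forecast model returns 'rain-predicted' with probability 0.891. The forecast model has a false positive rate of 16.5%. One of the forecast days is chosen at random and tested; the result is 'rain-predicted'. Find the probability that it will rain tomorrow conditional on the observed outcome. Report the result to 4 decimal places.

P(H | E) ≈ 0.4487

Write H for 'it will rain tomorrow'. Prior odds H:¬H = 0.131/0.869 = 0.15075. For the 'rain-predicted' outcome, the likelihood ratio is 0.891/0.165 = 5.4000.
Posterior odds = 0.15075 × 5.4000 = 0.81404, so P(H|E) = 0.81404/(1+0.81404) = 0.4487.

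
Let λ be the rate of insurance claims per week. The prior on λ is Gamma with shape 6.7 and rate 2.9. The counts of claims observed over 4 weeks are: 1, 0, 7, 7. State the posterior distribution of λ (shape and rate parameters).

Total count ∑xᵢ = 15 over n = 4 weeks.
Gamma is conjugate to the Poisson likelihood: posterior is Gamma(shape = 6.7+15 = 21.7, rate = 2.9+4 = 6.9).

Posterior: Gamma(shape=21.7, rate=6.9)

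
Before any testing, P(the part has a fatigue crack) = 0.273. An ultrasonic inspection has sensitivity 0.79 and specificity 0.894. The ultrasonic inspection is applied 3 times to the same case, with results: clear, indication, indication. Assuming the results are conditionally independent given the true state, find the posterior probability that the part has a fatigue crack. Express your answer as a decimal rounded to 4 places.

Posterior P(H) ≈ 0.8305

Let H be the event that the part has a fatigue crack; start with P(H) = 0.273. P('indication'|H) = 0.79, P('indication'|¬H) = 0.106.
Update on result 1 ('clear'): P(H) ← 0.21·0.2730 / (0.21·0.2730 + 0.894·0.7270) = 0.057330/0.70727 = 0.0811.
Update on result 2 ('indication'): P(H) ← 0.79·0.0811 / (0.79·0.0811 + 0.106·0.9189) = 0.064036/0.16144 = 0.3966.
Update on result 3 ('indication'): P(H) ← 0.79·0.3966 / (0.79·0.3966 + 0.106·0.6034) = 0.31335/0.37731 = 0.8305.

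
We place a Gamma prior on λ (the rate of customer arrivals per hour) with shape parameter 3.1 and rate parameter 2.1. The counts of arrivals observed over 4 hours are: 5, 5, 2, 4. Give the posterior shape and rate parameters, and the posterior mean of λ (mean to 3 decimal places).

Total count ∑xᵢ = 16 over n = 4 hours.
Gamma is conjugate to the Poisson likelihood: posterior is Gamma(shape = 3.1+16 = 19.1, rate = 2.1+4 = 6.1).
E[λ | data] = 19.1/6.1 = 3.131.

Posterior: Gamma(shape=19.1, rate=6.1); mean ≈ 3.131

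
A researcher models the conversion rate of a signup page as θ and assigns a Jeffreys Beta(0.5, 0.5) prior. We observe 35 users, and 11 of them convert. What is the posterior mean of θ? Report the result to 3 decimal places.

Posterior mean ≈ 0.319

The binomial likelihood is conjugate to the Beta prior: with 11 successes and 24 failures, the posterior is Beta(0.5+11, 0.5+24) = Beta(11.5, 24.5).
E[θ | data] = 11.5/(11.5+24.5) = 0.319.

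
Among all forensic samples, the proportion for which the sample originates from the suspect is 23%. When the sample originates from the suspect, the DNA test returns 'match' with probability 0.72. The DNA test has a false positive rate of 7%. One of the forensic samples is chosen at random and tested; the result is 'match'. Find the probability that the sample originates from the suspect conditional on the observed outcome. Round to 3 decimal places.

P(H | E) ≈ 0.754

Write H for 'the sample originates from the suspect'. Prior odds H:¬H = 0.23/0.77 = 0.29870. For the 'match' outcome, the likelihood ratio is 0.72/0.07 = 10.286.
Posterior odds = 0.29870 × 10.286 = 3.0724, so P(H|E) = 3.0724/(1+3.0724) = 0.754.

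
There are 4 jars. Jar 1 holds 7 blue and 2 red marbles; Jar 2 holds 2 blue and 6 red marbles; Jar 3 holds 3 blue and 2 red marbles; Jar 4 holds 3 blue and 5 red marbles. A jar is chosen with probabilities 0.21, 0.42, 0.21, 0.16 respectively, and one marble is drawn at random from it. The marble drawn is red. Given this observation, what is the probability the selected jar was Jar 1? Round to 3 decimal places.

Tabulate prior·likelihood by source: [1] prior 0.21, lik 0.2222, product 0.04667; [2] prior 0.42, lik 0.75, product 0.3150; [3] prior 0.21, lik 0.4, product 0.08400; [4] prior 0.16, lik 0.625, product 0.1000.
Normalizing constant = 0.54567; the posterior for Jar 1 is its product over the sum, 0.04667/0.54567 = 0.086.

Posterior probability ≈ 0.086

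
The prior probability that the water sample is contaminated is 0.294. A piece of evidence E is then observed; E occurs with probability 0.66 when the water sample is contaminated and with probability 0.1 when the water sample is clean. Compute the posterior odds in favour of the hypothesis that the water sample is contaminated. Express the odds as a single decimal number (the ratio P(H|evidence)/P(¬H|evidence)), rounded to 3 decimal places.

Prior odds = 0.294/(1−0.294) = 0.41643.
Likelihood ratio for E = 0.66/0.1 = 6.6000.
Posterior odds = prior odds × LR = 2.7484.

Posterior odds ≈ 2.748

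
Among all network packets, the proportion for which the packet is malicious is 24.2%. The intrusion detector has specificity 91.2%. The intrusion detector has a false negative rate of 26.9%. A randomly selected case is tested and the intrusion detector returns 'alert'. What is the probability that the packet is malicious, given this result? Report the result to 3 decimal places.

P(H | E) ≈ 0.726

Let H be the event that the packet is malicious. P(H) = 0.242, so P(¬H) = 0.758. With E the 'alert' result, P(E|H) = 0.731 and P(E|¬H) = 0.088.
P(E) = 0.731·0.242 + 0.088·0.758 = 0.17690 + 0.066704 = 0.24361.
By Bayes' theorem, P(H|E) = 0.17690 / 0.24361 = 0.726.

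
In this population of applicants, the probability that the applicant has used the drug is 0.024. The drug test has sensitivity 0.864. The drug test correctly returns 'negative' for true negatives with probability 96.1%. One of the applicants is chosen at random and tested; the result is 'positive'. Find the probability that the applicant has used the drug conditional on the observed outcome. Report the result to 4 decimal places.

P(H | E) ≈ 0.3527

Let H be the event that the applicant has used the drug. P(H) = 0.024, so P(¬H) = 0.976. With E the 'positive' result, P(E|H) = 0.864 and P(E|¬H) = 0.039.
P(E) = 0.864·0.024 + 0.039·0.976 = 0.020736 + 0.038064 = 0.058800.
By Bayes' theorem, P(H|E) = 0.020736 / 0.058800 = 0.3527.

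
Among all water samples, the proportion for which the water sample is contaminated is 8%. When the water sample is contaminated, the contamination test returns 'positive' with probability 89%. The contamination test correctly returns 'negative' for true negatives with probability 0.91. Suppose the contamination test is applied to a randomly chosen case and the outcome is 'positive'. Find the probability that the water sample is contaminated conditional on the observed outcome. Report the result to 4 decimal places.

P(H | E) ≈ 0.4623

Write H for 'the water sample is contaminated'. Prior odds H:¬H = 0.08/0.92 = 0.086957. For the 'positive' outcome, the likelihood ratio is 0.89/0.09 = 9.8889.
Posterior odds = 0.086957 × 9.8889 = 0.85990, so P(H|E) = 0.85990/(1+0.85990) = 0.4623.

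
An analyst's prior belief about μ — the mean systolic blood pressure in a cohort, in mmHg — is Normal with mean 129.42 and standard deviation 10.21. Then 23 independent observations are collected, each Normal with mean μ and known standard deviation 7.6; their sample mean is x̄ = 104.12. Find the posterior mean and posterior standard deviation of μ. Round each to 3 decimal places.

With known σ, the Normal prior is conjugate. Weight on the data is w = (n/σ²)/(n/σ² + 1/τ₀²) = 0.398199/(0.398199+0.00959287) = 0.97648.
Posterior mean = w·x̄ + (1−w)·μ₀ = 0.97648·104.12 + 0.023524·129.42 = 104.715. Posterior variance = 1/(0.398199+0.00959287) = 2.45223, so SD = 1.566.

Posterior mean ≈ 104.715; posterior SD ≈ 1.566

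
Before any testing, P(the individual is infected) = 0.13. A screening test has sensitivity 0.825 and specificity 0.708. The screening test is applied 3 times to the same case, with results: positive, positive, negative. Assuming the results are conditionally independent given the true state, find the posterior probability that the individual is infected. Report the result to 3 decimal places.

Posterior P(H) ≈ 0.228

Let H be the event that the individual is infected; start with P(H) = 0.13. P('positive'|H) = 0.825, P('positive'|¬H) = 0.292.
Update on result 1 ('positive'): P(H) ← 0.825·0.1300 / (0.825·0.1300 + 0.292·0.8700) = 0.10725/0.36129 = 0.2969.
Update on result 2 ('positive'): P(H) ← 0.825·0.2969 / (0.825·0.2969 + 0.292·0.7031) = 0.24490/0.45022 = 0.5440.
Update on result 3 ('negative'): P(H) ← 0.175·0.5440 / (0.175·0.5440 + 0.708·0.4560) = 0.095193/0.41807 = 0.2277.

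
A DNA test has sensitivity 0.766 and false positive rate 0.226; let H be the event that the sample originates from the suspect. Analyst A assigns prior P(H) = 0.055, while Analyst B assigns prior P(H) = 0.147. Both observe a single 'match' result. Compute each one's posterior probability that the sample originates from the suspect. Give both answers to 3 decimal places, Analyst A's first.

Analyst A: 0.165; Analyst B: 0.369

The likelihood ratio for a 'match' result is 0.766/0.226 = 3.3894.
Analyst A: prior odds 0.055/0.945 = 0.058201; posterior odds 0.19727; posterior probability 0.165.
Analyst B: prior odds 0.147/0.853 = 0.17233; posterior odds 0.58410; posterior probability 0.369.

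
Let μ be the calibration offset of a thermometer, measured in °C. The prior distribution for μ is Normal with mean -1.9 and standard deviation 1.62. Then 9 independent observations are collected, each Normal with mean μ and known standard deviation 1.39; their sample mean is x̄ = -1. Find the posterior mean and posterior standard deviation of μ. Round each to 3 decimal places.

Prior precision 1/τ₀² = 1/1.62² = 0.381039; data precision n/σ² = 9/1.39² = 4.65814.
Posterior precision = 0.381039 + 4.65814 = 5.03918, giving posterior SD = 1/√5.03918 = 0.445.
Posterior mean = (0.381039·-1.9 + 4.65814·-1) / 5.03918 = -1.068.

Posterior mean ≈ -1.068; posterior SD ≈ 0.445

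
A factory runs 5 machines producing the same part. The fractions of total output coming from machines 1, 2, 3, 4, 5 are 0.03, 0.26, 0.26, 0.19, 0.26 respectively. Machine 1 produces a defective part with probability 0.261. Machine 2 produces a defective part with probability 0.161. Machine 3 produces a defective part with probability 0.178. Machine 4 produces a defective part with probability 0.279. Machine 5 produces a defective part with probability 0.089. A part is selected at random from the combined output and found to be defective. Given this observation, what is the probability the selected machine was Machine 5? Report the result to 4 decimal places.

Tabulate prior·likelihood by source: [1] prior 0.03, lik 0.261, product 0.007830; [2] prior 0.26, lik 0.161, product 0.04186; [3] prior 0.26, lik 0.178, product 0.04628; [4] prior 0.19, lik 0.279, product 0.05301; [5] prior 0.26, lik 0.089, product 0.02314.
Normalizing constant = 0.17212; the posterior for Machine 5 is its product over the sum, 0.02314/0.17212 = 0.1344.

Posterior probability ≈ 0.1344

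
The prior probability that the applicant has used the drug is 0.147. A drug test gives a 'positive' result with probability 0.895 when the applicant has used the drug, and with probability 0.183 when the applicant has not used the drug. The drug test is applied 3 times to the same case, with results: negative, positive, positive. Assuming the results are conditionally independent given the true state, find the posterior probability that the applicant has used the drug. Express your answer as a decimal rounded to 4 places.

With H the event that the applicant has used the drug, the joint likelihood of the observed sequence is P(data|H) = 0.105·0.895·0.895 = 0.084108 and P(data|¬H) = 0.817·0.183·0.183 = 0.027361.
Bayes: P(H|data) = 0.147·0.084108 / (0.147·0.084108 + 0.853·0.027361) = 0.012364/0.035702 = 0.3463.

Posterior P(H) ≈ 0.3463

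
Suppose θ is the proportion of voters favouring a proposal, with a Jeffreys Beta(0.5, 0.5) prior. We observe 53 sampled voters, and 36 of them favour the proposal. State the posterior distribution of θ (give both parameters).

Posterior: Beta(36.5, 17.5)

The binomial likelihood is conjugate to the Beta prior: with 36 successes and 17 failures, the posterior is Beta(0.5+36, 0.5+17) = Beta(36.5, 17.5).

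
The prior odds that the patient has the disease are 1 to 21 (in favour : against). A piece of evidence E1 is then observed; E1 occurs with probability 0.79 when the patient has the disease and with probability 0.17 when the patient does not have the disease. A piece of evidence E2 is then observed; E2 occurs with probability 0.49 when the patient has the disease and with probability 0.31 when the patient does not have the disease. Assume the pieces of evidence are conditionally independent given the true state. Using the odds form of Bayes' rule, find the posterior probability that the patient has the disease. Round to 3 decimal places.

Prior odds = 1/21 = 0.047619. In log-odds, ln(0.047619) = -3.0445.
Add log likelihood ratios: ln(4.6471) + ln(1.5806) = 1.9941.
Posterior log-odds = -1.0505, so posterior odds = exp(-1.0505) = 0.34978. Converting, P(H|E) = 0.34978/1.3498 = 0.259.

Posterior probability ≈ 0.259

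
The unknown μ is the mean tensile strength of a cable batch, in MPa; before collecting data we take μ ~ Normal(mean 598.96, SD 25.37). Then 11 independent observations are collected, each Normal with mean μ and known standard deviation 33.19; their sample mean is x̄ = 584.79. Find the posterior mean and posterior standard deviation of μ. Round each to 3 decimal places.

Posterior mean ≈ 586.698; posterior SD ≈ 9.309

With known σ, the Normal prior is conjugate. Weight on the data is w = (n/σ²)/(n/σ² + 1/τ₀²) = 0.00998569/(0.00998569+0.00155367) = 0.86536.
Posterior mean = w·x̄ + (1−w)·μ₀ = 0.86536·584.79 + 0.13464·598.96 = 586.698. Posterior variance = 1/(0.00998569+0.00155367) = 86.6599, so SD = 9.309.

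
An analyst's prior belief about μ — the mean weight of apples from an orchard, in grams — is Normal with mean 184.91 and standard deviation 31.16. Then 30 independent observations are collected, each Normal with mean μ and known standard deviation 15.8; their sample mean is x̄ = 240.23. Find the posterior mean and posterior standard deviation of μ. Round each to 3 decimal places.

Prior precision 1/τ₀² = 1/31.16² = 0.00102992; data precision n/σ² = 30/15.8² = 0.120173.
Posterior precision = 0.00102992 + 0.120173 = 0.121203, giving posterior SD = 1/√0.121203 = 2.872.
Posterior mean = (0.00102992·184.91 + 0.120173·240.23) / 0.121203 = 239.760.

Posterior mean ≈ 239.760; posterior SD ≈ 2.872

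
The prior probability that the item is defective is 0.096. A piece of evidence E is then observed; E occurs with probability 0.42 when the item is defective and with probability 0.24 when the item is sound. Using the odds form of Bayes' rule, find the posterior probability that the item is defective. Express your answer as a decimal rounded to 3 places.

Posterior probability ≈ 0.157

Prior odds = 0.096/(1−0.096) = 0.10619.
Likelihood ratio for E = 0.42/0.24 = 1.7500.
Posterior odds = prior odds × LR = 0.18584.
Posterior probability = odds/(1+odds) = 0.18584/1.1858 = 0.157.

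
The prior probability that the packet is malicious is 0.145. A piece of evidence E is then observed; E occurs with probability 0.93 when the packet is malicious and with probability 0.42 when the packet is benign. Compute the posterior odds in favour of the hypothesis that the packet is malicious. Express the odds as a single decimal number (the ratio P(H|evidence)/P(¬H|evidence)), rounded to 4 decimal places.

Posterior odds ≈ 0.3755

Prior odds = 0.145/(1−0.145) = 0.16959.
Likelihood ratio for E = 0.93/0.42 = 2.2143.
Posterior odds = prior odds × LR = 0.37552.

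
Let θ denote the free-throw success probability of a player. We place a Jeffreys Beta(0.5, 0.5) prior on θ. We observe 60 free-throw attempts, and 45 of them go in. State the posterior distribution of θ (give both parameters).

Posterior: Beta(45.5, 15.5)

Observing 45 successes and 15 failures updates Beta(0.5, 0.5) by adding the success and failure counts to the two shape parameters: α = 0.5+45 = 45.5, β = 0.5+15 = 15.5.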